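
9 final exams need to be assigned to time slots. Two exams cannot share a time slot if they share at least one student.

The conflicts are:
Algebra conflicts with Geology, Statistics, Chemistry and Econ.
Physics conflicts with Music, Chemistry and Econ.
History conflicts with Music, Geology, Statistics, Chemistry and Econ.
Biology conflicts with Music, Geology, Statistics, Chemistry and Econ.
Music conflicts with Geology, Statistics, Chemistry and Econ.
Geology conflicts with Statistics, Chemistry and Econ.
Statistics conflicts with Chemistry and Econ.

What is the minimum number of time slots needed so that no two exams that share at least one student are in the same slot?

5

History, Music, Geology, Statistics, Chemistry all conflict with each other, so at least 5 time slots are needed.
5 time slots suffice: time slot 1 → {Chemistry, Econ}; time slot 2 → {Physics, Geology}; time slot 3 → {Algebra, Music}; time slot 4 → {Statistics}; time slot 5 → {History, Biology}. No two conflicting exams share a time slot.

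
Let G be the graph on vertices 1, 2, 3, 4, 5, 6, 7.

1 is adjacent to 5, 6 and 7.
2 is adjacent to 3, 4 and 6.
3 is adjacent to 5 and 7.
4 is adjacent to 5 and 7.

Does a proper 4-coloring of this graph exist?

Yes

The chromatic number is 3. The cycle 5-4-2-6-1-5 has odd length 5, so it cannot be 2-colored; at least 3 colors are needed.
One proper 3-coloring: 1=b, 2=a, 3=b, 4=b, 5=a, 6=c, 7=a.
Since 4 ≥ 3, a proper 4-coloring certainly exists.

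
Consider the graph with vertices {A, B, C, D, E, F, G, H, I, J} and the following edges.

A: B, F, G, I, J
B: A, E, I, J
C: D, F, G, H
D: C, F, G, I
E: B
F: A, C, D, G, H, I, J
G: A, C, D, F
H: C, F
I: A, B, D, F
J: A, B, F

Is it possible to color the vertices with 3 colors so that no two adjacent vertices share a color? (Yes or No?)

C, D, F, G are pairwise adjacent (a clique of size 4), so at least 4 colors are needed.
So 3 colors are not enough.

No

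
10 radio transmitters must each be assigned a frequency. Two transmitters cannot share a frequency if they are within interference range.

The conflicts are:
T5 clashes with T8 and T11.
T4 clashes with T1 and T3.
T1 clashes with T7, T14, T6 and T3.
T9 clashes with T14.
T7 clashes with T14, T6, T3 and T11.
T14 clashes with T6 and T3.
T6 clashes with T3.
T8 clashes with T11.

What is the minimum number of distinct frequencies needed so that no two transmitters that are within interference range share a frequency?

T1, T7, T14, T6, T3 all conflict with each other, so at least 5 frequencies are needed.
5 frequencies suffice: frequency 1 → {T4, T14, T11}; frequency 2 → {T5, T1, T9}; frequency 3 → {T8, T3}; frequency 4 → {T7}; frequency 5 → {T6}. No two conflicting transmitters share a frequency.

5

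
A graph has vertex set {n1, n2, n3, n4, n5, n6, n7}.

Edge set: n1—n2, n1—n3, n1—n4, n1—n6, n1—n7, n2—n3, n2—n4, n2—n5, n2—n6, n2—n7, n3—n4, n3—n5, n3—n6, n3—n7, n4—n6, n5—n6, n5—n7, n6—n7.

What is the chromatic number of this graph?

5

n1, n2, n3, n6, n7 form a clique, so at least 5 colors are needed.
5 colors suffice: color R → {n6}; color B → {n3}; color G → {n2}; color Y → {n4, n7}; color P → {n1, n5}. Each edge has distinct colors on its endpoints.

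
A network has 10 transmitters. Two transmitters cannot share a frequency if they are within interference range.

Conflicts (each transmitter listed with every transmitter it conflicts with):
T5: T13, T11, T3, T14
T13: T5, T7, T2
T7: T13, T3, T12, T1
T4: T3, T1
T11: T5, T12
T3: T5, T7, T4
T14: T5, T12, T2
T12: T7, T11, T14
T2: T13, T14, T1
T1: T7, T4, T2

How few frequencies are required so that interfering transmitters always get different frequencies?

The cycle T13-T2-T14-T12-T7-T13 has odd length 5, so it cannot be 2-colored; at least 3 frequencies are needed.
Using 3 frequencies: T5=1, T13=2, T7=1, T4=1, T11=2, T3=2, T14=2, T12=3, T2=1, T1=2. No two conflicting transmitters share a frequency.

3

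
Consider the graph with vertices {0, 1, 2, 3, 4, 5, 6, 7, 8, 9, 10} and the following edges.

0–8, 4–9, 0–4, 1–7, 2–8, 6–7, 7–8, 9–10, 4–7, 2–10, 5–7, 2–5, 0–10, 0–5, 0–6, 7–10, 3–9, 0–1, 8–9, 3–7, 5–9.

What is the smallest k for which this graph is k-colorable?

0 and 1 are adjacent, so at least 2 colors are needed.
One proper 2-coloring: 0=red, 1=blue, 2=red, 3=blue, 4=blue, 5=blue, 6=blue, 7=red, 8=blue, 9=red, 10=blue. No two adjacent vertices share a color.

2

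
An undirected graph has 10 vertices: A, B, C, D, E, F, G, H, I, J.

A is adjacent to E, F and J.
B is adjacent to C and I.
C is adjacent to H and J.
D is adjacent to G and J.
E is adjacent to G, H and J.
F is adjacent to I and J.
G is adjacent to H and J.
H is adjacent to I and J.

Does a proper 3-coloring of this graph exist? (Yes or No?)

E, G, H, J form a clique, so at least 4 colors are needed.
So 3 colors are not enough.

No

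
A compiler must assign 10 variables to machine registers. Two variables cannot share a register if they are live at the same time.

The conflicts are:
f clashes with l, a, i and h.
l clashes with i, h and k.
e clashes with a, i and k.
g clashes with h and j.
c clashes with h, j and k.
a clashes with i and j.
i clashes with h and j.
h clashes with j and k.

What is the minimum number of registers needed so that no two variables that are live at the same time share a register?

f, l, i, h all conflict with each other, so at least 4 registers are needed.
4 registers suffice: register 1 → {a, h}; register 2 → {g, i, k}; register 3 → {l, e, j}; register 4 → {f, c}. Every pair that conflicts lands in different registers.

4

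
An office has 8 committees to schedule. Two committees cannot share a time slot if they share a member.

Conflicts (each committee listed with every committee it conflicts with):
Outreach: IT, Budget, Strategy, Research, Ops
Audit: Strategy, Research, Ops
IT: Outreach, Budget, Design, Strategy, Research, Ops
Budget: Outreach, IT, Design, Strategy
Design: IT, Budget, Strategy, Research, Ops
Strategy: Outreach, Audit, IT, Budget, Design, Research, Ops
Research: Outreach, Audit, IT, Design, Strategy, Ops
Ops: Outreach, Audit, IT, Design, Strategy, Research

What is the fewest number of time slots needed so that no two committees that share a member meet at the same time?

5

IT, Design, Strategy, Research, Ops pairwise conflict, so at least 5 time slots are needed.
5 time slots suffice: time slot 1 → {Strategy}; time slot 2 → {Budget, Ops}; time slot 3 → {Audit, IT}; time slot 4 → {Research}; time slot 5 → {Outreach, Design}. Every pair that conflicts lands in different time slots.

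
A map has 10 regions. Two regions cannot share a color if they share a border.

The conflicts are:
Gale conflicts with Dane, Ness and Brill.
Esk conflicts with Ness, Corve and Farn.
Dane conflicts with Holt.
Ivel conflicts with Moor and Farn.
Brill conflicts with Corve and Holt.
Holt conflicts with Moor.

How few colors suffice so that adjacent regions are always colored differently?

3

The cycle Gale-Ness-Esk-Corve-Brill-Gale has odd length 5, so it cannot be 2-colored; at least 3 colors are needed.
3 colors suffice: color 1 → {Esk, Dane, Ivel, Brill}; color 2 → {Gale, Corve, Holt, Farn}; color 3 → {Ness, Moor}. No two conflicting regions share a color.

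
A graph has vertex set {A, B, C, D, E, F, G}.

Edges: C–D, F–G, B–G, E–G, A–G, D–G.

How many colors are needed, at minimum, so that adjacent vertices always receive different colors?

2

C and D are adjacent, so at least 2 colors are needed.
2 colors suffice: A=blue, B=blue, C=red, D=blue, E=blue, F=blue, G=red. Each edge has distinct colors on its endpoints.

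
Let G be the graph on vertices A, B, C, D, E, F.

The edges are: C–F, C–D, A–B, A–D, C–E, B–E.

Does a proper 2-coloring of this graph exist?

The cycle A-D-C-E-B-A has odd length 5, so it cannot be 2-colored; at least 3 colors are needed.
So 2 colors are not enough.

No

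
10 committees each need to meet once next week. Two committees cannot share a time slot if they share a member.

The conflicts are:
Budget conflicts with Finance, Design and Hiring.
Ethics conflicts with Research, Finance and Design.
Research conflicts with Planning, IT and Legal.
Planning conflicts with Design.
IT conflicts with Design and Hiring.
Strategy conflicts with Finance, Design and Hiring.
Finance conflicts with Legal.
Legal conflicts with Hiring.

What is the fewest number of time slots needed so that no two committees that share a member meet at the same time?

2

Research and Legal conflict, so at least 2 time slots are needed.
2 time slots suffice: time slot 1 → {Research, Finance, Design, Hiring}; time slot 2 → {Budget, Ethics, Planning, IT, Strategy, Legal}. Each listed conflict is separated.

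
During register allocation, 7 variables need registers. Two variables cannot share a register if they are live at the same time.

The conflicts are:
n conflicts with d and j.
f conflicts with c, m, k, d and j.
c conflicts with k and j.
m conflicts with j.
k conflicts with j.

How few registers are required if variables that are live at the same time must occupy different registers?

4

f, c, k, j are mutually in conflict, so at least 4 registers are needed.
A valid assignment using 4 registers: n=2, f=2, c=4, m=3, k=3, d=1, j=1. No two conflicting variables share a register.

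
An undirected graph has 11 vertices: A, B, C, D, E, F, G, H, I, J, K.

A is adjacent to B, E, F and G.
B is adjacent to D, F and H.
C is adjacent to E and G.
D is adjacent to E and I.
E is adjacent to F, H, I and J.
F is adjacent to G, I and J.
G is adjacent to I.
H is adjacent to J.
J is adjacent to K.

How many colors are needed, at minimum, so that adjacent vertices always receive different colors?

A, B, F are mutually adjacent, so at least 3 colors are needed.
3 colors suffice: A=3, B=1, C=2, D=2, E=1, F=2, G=1, H=2, I=3, J=3, K=1. No two adjacent vertices share a color.

3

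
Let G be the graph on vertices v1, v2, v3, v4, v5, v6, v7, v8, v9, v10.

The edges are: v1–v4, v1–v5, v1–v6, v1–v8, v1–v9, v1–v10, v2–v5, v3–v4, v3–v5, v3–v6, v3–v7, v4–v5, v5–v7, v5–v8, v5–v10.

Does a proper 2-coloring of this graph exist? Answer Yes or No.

No

v1, v5, v10 are pairwise adjacent, so at least 3 colors are needed.
So 2 colors are not enough.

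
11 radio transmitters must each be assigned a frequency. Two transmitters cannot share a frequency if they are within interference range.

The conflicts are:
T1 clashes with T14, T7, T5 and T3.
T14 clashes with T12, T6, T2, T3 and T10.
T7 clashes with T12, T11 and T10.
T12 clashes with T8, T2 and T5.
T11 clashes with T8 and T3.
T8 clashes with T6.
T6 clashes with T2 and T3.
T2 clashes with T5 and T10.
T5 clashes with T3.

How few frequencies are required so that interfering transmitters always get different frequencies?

3

T14, T2, T10 pairwise conflict, so at least 3 frequencies are needed.
3 frequencies suffice: frequency 1 → {T14, T7, T8, T5}; frequency 2 → {T2, T3}; frequency 3 → {T1, T12, T11, T6, T10}. No two conflicting transmitters share a frequency.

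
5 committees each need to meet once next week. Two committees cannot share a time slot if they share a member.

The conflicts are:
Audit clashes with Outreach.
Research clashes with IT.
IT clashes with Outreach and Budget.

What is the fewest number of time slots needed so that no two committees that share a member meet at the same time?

Audit and Outreach conflict, so at least 2 time slots are needed.
A valid assignment using 2 time slots: Audit=1, Research=2, IT=1, Outreach=2, Budget=2. Every pair that conflicts lands in different time slots.

2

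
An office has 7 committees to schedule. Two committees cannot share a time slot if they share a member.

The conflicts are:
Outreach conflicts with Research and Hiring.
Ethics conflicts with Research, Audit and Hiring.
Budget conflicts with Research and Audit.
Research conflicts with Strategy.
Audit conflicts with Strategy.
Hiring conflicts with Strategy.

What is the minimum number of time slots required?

Outreach and Hiring conflict, so at least 2 time slots are needed.
2 time slots suffice: Outreach=2, Ethics=2, Budget=2, Research=1, Audit=1, Hiring=1, Strategy=2. Each listed conflict is separated.

2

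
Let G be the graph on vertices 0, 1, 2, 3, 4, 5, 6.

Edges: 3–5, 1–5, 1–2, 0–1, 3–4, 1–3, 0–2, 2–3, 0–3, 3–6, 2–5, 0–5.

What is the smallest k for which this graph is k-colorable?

5

0, 1, 2, 3, 5 are pairwise adjacent (a clique of size 5), so at least 5 colors are needed.
5 colors suffice: color a → {3}; color b → {0, 4, 6}; color c → {5}; color d → {1}; color e → {2}. No two adjacent vertices share a color.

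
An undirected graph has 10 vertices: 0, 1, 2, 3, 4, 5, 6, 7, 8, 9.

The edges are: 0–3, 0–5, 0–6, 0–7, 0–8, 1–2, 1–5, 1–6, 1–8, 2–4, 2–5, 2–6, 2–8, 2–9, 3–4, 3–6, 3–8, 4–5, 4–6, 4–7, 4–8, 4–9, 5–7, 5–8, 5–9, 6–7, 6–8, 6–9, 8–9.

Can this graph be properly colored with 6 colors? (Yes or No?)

Yes

The chromatic number is 5. 2, 4, 5, 8, 9 are pairwise adjacent (a clique of size 5), so at least 5 colors are needed.
One proper 5-coloring: 0=c, 1=c, 2=d, 3=d, 4=c, 5=a, 6=a, 7=b, 8=b, 9=e.
Since 6 ≥ 5, a proper 6-coloring certainly exists.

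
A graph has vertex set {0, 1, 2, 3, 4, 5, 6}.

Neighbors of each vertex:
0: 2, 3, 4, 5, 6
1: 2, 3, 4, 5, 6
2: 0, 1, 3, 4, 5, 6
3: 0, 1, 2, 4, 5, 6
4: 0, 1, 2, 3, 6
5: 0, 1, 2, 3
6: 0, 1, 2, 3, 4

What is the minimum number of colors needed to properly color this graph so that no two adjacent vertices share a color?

1, 2, 3, 4, 6 are mutually adjacent (a clique of size 5), so at least 5 colors are needed.
5 colors suffice: color a → {2}; color b → {3}; color c → {5, 6}; color d → {4}; color e → {0, 1}. No two adjacent vertices share a color.

5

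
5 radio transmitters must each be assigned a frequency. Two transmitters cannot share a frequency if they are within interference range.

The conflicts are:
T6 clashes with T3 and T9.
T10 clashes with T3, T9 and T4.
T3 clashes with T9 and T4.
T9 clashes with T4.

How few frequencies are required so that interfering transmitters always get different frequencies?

4

T10, T3, T9, T4 are mutually in conflict, so at least 4 frequencies are needed.
A valid assignment using 4 frequencies: T6=3, T10=4, T3=2, T9=1, T4=3. Every pair that conflicts lands in different frequencies.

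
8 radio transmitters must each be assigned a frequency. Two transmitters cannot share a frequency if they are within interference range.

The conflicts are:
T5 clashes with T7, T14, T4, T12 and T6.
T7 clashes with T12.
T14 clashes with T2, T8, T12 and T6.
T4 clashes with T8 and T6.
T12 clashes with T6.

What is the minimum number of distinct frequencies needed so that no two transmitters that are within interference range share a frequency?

T5, T14, T12, T6 pairwise conflict, so at least 4 frequencies are needed.
4 frequencies suffice: frequency 1 → {T7, T14, T4}; frequency 2 → {T5, T2, T8}; frequency 3 → {T6}; frequency 4 → {T12}. Every pair that conflicts lands in different frequencies.

4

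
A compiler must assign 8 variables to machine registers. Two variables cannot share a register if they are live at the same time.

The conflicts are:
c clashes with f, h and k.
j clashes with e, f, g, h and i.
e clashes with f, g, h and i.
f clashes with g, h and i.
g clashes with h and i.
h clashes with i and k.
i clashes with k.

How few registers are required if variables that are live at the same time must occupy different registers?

6

j, e, f, g, h, i all conflict with each other, so at least 6 registers are needed.
6 registers suffice: register 1 → {h}; register 2 → {c, i}; register 3 → {f, k}; register 4 → {j}; register 5 → {g}; register 6 → {e}. Each listed conflict is separated.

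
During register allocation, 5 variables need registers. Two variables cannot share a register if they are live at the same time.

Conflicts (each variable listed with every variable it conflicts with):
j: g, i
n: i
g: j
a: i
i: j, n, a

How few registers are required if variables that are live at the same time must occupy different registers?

j and i conflict, so at least 2 registers are needed.
2 registers suffice: register 1 → {g, i}; register 2 → {j, n, a}. No two conflicting variables share a register.

2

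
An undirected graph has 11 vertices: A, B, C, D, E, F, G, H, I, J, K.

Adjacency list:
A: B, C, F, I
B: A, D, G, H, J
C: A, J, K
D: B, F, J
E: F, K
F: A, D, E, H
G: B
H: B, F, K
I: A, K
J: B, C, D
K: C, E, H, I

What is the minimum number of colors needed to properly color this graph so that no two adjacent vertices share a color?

B, D, J are pairwise adjacent, so at least 3 colors are needed.
A valid assignment using 3 colors: A=blue, B=red, C=green, D=green, E=blue, F=red, G=blue, H=blue, I=green, J=blue, K=red. Every edge joins two different colors.

3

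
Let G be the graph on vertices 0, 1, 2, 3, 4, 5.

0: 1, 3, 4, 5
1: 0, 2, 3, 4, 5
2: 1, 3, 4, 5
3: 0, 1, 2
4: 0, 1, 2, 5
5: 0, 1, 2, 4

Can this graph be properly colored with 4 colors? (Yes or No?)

The chromatic number is 4. 0, 1, 4, 5 are mutually adjacent (a clique of size 4), so at least 4 colors are needed.
4 colors suffice: color red → {1}; color blue → {0, 2}; color green → {3, 5}; color yellow → {4}.
That is already a proper 4-coloring.

Yes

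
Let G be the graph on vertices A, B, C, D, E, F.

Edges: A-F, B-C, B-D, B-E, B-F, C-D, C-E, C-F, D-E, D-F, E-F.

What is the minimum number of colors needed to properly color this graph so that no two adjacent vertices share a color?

5

B, C, D, E, F are pairwise adjacent (a clique of size 5), so at least 5 colors are needed.
5 colors suffice: A=2, B=5, C=2, D=4, E=3, F=1. No two adjacent vertices share a color.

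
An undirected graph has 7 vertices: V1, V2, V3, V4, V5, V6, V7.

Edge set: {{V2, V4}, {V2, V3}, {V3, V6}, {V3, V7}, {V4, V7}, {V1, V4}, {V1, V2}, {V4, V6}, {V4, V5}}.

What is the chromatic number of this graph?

V1, V2, V4 are mutually adjacent, so at least 3 colors are needed.
3 colors suffice: color 1 → {V3, V4}; color 2 → {V2, V5, V6, V7}; color 3 → {V1}. Every edge joins two different colors.

3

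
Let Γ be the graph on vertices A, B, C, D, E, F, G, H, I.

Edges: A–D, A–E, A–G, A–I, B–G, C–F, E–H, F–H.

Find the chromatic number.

A and I are adjacent, so at least 2 colors are needed.
A valid assignment using 2 colors: A=1, B=1, C=1, D=2, E=2, F=2, G=2, H=1, I=2. Each edge has distinct colors on its endpoints.

2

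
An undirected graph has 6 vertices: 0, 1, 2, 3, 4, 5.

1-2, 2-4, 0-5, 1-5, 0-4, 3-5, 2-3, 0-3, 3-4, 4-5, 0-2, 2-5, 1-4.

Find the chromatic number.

0, 2, 3, 4, 5 are mutually adjacent (a clique of size 5), so at least 5 colors are needed.
5 colors suffice: color a → {5}; color b → {4}; color c → {2}; color d → {0, 1}; color e → {3}. Every edge joins two different colors.

5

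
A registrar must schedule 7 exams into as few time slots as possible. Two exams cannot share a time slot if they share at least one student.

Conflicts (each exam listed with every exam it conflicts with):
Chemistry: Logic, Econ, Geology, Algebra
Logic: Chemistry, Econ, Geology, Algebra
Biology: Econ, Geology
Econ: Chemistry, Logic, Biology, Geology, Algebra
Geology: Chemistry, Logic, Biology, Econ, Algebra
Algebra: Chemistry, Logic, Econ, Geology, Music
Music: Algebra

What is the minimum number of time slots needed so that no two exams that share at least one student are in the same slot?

Chemistry, Logic, Econ, Geology, Algebra all conflict with each other, so at least 5 time slots are needed.
A valid assignment using 5 time slots: Chemistry=5, Logic=4, Biology=3, Econ=2, Geology=1, Algebra=3, Music=1. No two conflicting exams share a time slot.

5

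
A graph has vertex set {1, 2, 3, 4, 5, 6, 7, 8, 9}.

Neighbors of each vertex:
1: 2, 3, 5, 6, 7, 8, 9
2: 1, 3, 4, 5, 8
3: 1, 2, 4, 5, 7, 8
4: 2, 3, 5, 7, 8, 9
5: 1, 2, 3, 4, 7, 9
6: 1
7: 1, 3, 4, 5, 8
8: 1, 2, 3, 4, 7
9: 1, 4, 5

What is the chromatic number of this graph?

4

3, 4, 7, 8 are mutually adjacent (a clique of size 4), so at least 4 colors are needed.
4 colors suffice: color red → {1, 4}; color blue → {5, 6, 8}; color green → {3, 9}; color yellow → {2, 7}. No two adjacent vertices share a color.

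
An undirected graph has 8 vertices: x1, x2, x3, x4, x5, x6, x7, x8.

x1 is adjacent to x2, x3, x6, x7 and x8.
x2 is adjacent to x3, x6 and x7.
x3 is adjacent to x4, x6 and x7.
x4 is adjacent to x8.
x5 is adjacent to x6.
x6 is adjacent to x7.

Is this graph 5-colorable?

Yes

The chromatic number is 5. x1, x2, x3, x6, x7 form a clique, so at least 5 colors are needed.
One proper 5-coloring: x1=R, x2=Y, x3=B, x4=R, x5=R, x6=G, x7=P, x8=B.
That is already a proper 5-coloring.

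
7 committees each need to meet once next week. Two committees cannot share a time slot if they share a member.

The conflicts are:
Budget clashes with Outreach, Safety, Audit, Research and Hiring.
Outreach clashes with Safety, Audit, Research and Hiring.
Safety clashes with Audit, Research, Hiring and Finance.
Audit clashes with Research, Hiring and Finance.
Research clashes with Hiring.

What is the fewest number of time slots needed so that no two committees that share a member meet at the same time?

6

Budget, Outreach, Safety, Audit, Research, Hiring are mutually in conflict, so at least 6 time slots are needed.
6 time slots suffice: time slot 1 → {Safety}; time slot 2 → {Audit}; time slot 3 → {Outreach, Finance}; time slot 4 → {Research}; time slot 5 → {Hiring}; time slot 6 → {Budget}. Every pair that conflicts lands in different time slots.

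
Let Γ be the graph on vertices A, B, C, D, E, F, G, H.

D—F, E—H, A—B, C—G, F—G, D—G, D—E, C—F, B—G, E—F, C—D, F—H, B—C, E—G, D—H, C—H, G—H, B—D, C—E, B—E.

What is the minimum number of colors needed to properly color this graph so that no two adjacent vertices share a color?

6

C, D, E, F, G, H form a clique, so at least 6 colors are needed.
6 colors suffice: A=1, B=5, C=4, D=2, E=3, F=5, G=1, H=6. No two adjacent vertices share a color.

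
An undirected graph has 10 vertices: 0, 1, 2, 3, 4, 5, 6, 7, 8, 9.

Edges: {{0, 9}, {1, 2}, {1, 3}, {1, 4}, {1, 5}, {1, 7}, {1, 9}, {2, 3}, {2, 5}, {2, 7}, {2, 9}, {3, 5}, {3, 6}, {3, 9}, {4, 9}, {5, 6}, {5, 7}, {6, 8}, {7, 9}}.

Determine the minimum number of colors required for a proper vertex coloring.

4

1, 2, 3, 5 are pairwise adjacent (a clique of size 4), so at least 4 colors are needed.
4 colors suffice: color a → {0, 1, 6}; color b → {5, 8, 9}; color c → {2, 4}; color d → {3, 7}. Each edge has distinct colors on its endpoints.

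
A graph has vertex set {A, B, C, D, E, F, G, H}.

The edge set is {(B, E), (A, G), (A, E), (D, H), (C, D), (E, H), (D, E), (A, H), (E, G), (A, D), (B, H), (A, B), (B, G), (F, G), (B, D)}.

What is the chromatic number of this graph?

5

A, B, D, E, H are mutually adjacent (a clique of size 5), so at least 5 colors are needed.
One proper 5-coloring: A=red, B=yellow, C=red, D=blue, E=green, F=red, G=blue, H=purple. Each edge has distinct colors on its endpoints.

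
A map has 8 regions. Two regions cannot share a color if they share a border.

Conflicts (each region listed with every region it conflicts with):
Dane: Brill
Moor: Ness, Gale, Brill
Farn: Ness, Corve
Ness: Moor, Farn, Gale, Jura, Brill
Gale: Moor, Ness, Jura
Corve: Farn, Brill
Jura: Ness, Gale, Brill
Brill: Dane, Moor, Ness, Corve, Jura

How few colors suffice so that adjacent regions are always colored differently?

Ness, Jura, Brill are mutually in conflict, so at least 3 colors are needed.
3 colors suffice: Dane=1, Moor=3, Farn=2, Ness=1, Gale=2, Corve=1, Jura=3, Brill=2. Every pair that conflicts lands in different colors.

3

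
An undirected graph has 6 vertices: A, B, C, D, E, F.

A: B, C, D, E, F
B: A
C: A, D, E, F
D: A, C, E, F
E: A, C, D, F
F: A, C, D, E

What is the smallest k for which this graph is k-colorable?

A, C, D, E, F are pairwise adjacent (a clique of size 5), so at least 5 colors are needed.
5 colors suffice: color 1 → {A}; color 2 → {B, C}; color 3 → {F}; color 4 → {E}; color 5 → {D}. Each edge has distinct colors on its endpoints.

5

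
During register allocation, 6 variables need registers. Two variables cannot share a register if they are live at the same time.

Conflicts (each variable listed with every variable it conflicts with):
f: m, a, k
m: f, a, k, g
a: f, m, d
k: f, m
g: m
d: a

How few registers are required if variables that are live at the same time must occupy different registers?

3

f, m, a pairwise conflict, so at least 3 registers are needed.
Using 3 registers: f=3, m=1, a=2, k=2, g=2, d=1. Each listed conflict is separated.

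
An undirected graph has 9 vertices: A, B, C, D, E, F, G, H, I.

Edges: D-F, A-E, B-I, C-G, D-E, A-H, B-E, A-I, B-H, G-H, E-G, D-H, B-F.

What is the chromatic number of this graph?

2

B and F are adjacent, so at least 2 colors are needed.
2 colors suffice: color 1 → {A, B, D, G}; color 2 → {C, E, F, H, I}. Each edge has distinct colors on its endpoints.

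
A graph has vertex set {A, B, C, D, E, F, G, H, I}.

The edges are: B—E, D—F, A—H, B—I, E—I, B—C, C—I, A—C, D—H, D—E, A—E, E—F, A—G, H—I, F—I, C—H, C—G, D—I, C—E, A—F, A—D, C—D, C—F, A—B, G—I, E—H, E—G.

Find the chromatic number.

5

A, C, D, E, H are pairwise adjacent (a clique of size 5), so at least 5 colors are needed.
5 colors suffice: color red → {E}; color blue → {C}; color green → {A, I}; color yellow → {B, D, G}; color purple → {F, H}. No two adjacent vertices share a color.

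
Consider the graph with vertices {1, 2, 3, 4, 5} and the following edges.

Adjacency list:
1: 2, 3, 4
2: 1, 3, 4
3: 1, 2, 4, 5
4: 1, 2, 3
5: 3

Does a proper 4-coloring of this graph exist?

Yes

The chromatic number is 4. 1, 2, 3, 4 form a clique, so at least 4 colors are needed.
4 colors suffice: 1=c, 2=b, 3=a, 4=d, 5=b.
That is already a proper 4-coloring.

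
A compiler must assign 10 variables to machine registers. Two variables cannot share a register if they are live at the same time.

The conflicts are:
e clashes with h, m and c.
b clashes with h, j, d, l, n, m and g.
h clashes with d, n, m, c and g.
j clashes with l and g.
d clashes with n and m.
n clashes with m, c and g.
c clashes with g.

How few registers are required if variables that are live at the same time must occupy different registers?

b, h, d, n, m are mutually in conflict, so at least 5 registers are needed.
5 registers suffice: e=3, b=2, h=1, j=1, d=5, l=3, n=3, m=4, c=2, g=4. Each listed conflict is separated.

5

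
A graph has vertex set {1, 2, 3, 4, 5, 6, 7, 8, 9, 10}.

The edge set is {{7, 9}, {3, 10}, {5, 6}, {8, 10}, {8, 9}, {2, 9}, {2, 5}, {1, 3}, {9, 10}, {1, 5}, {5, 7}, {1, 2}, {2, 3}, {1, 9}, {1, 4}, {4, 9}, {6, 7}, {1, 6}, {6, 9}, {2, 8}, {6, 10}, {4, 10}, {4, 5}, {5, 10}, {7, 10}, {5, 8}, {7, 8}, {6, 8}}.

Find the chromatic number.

5

5, 6, 7, 8, 10 are mutually adjacent (a clique of size 5), so at least 5 colors are needed.
5 colors suffice: color red → {3, 5, 9}; color blue → {1, 10}; color green → {2, 4, 6}; color yellow → {8}; color purple → {7}. Each edge has distinct colors on its endpoints.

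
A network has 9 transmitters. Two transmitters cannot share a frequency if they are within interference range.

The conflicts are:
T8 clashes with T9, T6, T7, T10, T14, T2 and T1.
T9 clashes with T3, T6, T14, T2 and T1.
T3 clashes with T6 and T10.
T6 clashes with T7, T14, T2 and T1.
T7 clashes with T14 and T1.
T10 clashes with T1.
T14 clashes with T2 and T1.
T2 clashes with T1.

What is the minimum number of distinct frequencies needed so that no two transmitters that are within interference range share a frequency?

6

T8, T9, T6, T14, T2, T1 are mutually in conflict, so at least 6 frequencies are needed.
6 frequencies suffice: frequency 1 → {T8, T3}; frequency 2 → {T1}; frequency 3 → {T6, T10}; frequency 4 → {T14}; frequency 5 → {T9, T7}; frequency 6 → {T2}. No two conflicting transmitters share a frequency.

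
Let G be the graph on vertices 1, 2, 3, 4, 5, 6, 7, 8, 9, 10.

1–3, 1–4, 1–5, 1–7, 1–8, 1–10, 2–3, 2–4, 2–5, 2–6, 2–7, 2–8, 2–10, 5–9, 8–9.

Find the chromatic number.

1 and 7 are adjacent, so at least 2 colors are needed.
One proper 2-coloring: 1=red, 2=red, 3=blue, 4=blue, 5=blue, 6=blue, 7=blue, 8=blue, 9=red, 10=blue. No two adjacent vertices share a color.

2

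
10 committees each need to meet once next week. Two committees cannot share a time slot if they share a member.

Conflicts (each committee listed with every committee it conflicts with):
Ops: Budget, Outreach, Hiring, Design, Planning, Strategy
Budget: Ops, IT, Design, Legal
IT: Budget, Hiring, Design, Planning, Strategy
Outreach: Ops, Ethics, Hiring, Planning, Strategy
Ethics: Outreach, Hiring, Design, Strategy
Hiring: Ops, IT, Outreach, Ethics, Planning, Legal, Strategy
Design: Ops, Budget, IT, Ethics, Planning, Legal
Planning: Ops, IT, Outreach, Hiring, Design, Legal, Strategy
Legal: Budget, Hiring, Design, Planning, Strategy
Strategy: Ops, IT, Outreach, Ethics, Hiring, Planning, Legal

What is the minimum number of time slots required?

5

Ops, Outreach, Hiring, Planning, Strategy are mutually in conflict, so at least 5 time slots are needed.
Using 5 time slots: Ops=4, Budget=2, IT=4, Outreach=5, Ethics=3, Hiring=1, Design=1, Planning=3, Legal=4, Strategy=2. Each listed conflict is separated.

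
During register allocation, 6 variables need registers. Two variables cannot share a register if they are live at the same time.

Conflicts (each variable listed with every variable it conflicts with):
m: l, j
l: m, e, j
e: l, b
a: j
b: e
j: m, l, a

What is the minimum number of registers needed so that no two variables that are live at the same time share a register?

m, l, j all conflict with each other, so at least 3 registers are needed.
3 registers suffice: m=3, l=2, e=1, a=2, b=2, j=1. Each listed conflict is separated.

3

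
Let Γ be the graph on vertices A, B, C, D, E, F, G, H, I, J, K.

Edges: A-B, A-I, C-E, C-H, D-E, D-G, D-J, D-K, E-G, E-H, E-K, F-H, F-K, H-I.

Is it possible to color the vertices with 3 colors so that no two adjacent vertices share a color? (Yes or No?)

Yes

The chromatic number is 3. C, E, H form a triangle, so at least 3 colors are needed.
3 colors suffice: color red → {A, E, F, J}; color blue → {B, D, H}; color green → {C, G, I, K}.
That is already a proper 3-coloring.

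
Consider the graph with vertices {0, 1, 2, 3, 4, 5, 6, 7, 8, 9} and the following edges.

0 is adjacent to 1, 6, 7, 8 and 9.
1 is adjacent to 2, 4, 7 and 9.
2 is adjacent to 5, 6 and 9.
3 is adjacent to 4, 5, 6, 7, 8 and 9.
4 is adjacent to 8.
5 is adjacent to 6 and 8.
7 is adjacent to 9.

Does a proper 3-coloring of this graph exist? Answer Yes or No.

No

0, 1, 7, 9 form a clique, so at least 4 colors are needed.
So 3 colors are not enough.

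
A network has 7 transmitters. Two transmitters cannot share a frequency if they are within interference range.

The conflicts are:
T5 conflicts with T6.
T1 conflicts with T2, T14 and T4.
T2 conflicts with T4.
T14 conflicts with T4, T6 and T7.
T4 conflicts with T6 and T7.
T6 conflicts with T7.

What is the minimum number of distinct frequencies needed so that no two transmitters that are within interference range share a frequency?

T14, T4, T6, T7 pairwise conflict, so at least 4 frequencies are needed.
A valid assignment using 4 frequencies: T5=1, T1=3, T2=2, T14=2, T4=1, T6=3, T7=4. Each listed conflict is separated.

4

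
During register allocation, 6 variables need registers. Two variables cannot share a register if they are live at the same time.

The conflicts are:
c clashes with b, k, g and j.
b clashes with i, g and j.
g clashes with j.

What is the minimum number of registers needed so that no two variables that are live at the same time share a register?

c, b, g, j are mutually in conflict, so at least 4 registers are needed.
Using 4 registers: c=1, b=2, i=1, k=2, g=4, j=3. No two conflicting variables share a register.

4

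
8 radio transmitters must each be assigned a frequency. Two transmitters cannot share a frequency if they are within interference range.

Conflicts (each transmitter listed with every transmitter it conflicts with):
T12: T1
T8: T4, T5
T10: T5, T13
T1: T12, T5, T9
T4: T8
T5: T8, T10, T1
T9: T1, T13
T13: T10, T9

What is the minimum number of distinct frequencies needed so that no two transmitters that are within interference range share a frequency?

The cycle T13-T9-T1-T5-T10-T13 has odd length 5, so it cannot be 2-colored; at least 3 frequencies are needed.
Using 3 frequencies: T12=2, T8=1, T10=1, T1=1, T4=2, T5=2, T9=3, T13=2. Every pair that conflicts lands in different frequencies.

3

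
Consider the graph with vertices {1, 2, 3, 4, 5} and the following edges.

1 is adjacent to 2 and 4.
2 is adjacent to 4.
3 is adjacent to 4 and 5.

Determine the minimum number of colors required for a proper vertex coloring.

3

1, 2, 4 form a triangle, so at least 3 colors are needed.
3 colors suffice: color red → {4, 5}; color blue → {2, 3}; color green → {1}. Every edge joins two different colors.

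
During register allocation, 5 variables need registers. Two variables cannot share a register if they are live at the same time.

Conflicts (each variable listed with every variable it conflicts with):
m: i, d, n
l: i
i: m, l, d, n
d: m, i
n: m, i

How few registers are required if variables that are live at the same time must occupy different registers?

m, i, d pairwise conflict, so at least 3 registers are needed.
3 registers suffice: m=2, l=2, i=1, d=3, n=3. Each listed conflict is separated.

3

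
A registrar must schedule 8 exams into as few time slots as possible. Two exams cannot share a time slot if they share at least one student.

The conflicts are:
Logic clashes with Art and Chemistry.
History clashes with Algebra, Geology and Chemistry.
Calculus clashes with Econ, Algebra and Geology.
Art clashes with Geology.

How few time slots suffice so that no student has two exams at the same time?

3

The cycle Geology-Art-Logic-Chemistry-History-Geology has odd length 5, so it cannot be 2-colored; at least 3 time slots are needed.
3 time slots suffice: time slot 1 → {Logic, History, Calculus}; time slot 2 → {Econ, Algebra, Geology, Chemistry}; time slot 3 → {Art}. No two conflicting exams share a time slot.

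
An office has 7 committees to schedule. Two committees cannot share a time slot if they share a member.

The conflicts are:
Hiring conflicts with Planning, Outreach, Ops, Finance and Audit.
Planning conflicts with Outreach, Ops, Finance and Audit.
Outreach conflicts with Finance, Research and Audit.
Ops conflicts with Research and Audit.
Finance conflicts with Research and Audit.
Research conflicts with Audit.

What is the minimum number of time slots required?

Hiring, Planning, Outreach, Finance, Audit are mutually in conflict, so at least 5 time slots are needed.
5 time slots suffice: time slot 1 → {Audit}; time slot 2 → {Planning, Research}; time slot 3 → {Ops, Finance}; time slot 4 → {Outreach}; time slot 5 → {Hiring}. Each listed conflict is separated.

5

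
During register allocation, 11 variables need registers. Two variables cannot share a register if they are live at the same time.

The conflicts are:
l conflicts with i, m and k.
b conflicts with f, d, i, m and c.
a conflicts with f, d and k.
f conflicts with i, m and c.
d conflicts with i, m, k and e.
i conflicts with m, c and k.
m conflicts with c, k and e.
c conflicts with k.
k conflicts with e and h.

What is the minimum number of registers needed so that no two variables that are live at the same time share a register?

5

b, f, i, m, c are mutually in conflict, so at least 5 registers are needed.
5 registers suffice: register 1 → {a, m, h}; register 2 → {f, k}; register 3 → {i, e}; register 4 → {l, d, c}; register 5 → {b}. Every pair that conflicts lands in different registers.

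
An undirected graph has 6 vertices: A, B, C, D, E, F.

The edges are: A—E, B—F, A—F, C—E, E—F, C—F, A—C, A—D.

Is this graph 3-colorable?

No

A, C, E, F are mutually adjacent (a clique of size 4), so at least 4 colors are needed.
So 3 colors are not enough.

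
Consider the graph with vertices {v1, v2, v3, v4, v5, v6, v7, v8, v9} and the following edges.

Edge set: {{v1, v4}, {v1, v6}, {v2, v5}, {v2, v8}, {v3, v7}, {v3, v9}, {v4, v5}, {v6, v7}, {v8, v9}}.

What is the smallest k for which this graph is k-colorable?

3

The cycle v6-v1-v4-v5-v2-v8-v9-v3-v7-v6 has odd length 9, so it cannot be 2-colored; at least 3 colors are needed.
One proper 3-coloring: v1=2, v2=1, v3=1, v4=1, v5=2, v6=1, v7=2, v8=2, v9=3. Each edge has distinct colors on its endpoints.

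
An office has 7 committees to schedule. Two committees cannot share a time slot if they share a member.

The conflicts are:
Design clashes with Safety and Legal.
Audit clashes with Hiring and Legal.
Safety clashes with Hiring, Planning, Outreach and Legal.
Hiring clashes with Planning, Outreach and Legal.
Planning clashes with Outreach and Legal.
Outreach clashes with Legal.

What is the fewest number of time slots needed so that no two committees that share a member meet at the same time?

5

Safety, Hiring, Planning, Outreach, Legal are mutually in conflict, so at least 5 time slots are needed.
5 time slots suffice: time slot 1 → {Legal}; time slot 2 → {Design, Hiring}; time slot 3 → {Audit, Safety}; time slot 4 → {Planning}; time slot 5 → {Outreach}. No two conflicting committees share a time slot.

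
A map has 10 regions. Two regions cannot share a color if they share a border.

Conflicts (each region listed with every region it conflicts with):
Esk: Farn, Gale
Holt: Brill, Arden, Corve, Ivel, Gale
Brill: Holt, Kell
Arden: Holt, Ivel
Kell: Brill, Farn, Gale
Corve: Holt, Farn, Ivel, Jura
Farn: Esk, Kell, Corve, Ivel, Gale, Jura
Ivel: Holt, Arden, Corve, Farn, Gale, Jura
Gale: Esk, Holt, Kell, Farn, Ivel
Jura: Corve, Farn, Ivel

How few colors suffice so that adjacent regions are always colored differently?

Corve, Farn, Ivel, Jura pairwise conflict, so at least 4 colors are needed.
One proper 4-coloring: Esk=1, Holt=2, Brill=3, Arden=3, Kell=1, Corve=3, Farn=2, Ivel=1, Gale=3, Jura=4. No two conflicting regions share a color.

4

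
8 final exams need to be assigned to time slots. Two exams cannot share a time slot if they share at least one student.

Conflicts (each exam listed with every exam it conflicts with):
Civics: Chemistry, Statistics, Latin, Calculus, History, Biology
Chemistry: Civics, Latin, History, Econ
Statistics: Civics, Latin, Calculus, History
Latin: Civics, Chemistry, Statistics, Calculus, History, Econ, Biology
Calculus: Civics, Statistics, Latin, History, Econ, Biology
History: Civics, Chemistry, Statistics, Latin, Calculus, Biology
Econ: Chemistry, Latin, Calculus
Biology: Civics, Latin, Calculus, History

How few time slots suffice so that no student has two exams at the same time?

Civics, Statistics, Latin, Calculus, History pairwise conflict, so at least 5 time slots are needed.
5 time slots suffice: Civics=4, Chemistry=3, Statistics=5, Latin=1, Calculus=3, History=2, Econ=2, Biology=5. Every pair that conflicts lands in different time slots.

5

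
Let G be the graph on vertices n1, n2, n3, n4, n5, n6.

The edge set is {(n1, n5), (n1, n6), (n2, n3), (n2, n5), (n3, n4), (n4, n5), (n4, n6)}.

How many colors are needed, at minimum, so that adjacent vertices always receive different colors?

2

n3 and n4 are adjacent, so at least 2 colors are needed.
One proper 2-coloring: n1=1, n2=1, n3=2, n4=1, n5=2, n6=2. No two adjacent vertices share a color.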